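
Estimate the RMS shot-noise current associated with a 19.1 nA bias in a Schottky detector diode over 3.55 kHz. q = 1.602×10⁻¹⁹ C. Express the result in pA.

4.66 pA

I_n = √(2qI·B)
2qI·B = 2 × 1.602×10⁻¹⁹ × 1.91×10⁻⁸ × 3.55×10³ = 2.17×10⁻²³ A²
I_n = √(2.17×10⁻²³) = 4.66×10⁻¹² A = 4.66 pA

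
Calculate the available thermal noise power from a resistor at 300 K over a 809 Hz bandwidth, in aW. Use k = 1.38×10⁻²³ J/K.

P_n = kTB = 1.38×10⁻²³ × 300 × 8.09×10² = 3.35×10⁻¹⁸ W = 3.35 aW

3.35 aW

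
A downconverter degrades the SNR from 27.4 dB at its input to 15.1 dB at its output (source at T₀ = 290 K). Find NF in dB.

12.3 dB

NF (dB) = SNR_in(dB) − SNR_out(dB) when the source is at T₀
NF = 27.4 − 15.1 = 12.3 dB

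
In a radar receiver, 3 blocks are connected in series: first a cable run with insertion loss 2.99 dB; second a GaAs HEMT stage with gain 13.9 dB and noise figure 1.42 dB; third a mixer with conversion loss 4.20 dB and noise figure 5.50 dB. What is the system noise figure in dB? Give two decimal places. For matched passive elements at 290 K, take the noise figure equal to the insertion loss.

Convert to linear (a loss of L dB is a gain of −L dB): F_i = 10^(NF_i/10), G_i = 10^(G_i,dB/10)
  Stage 1: F_1 = 10^(2.99/10) = 1.991, G_1 = 10^(−2.99/10) = 0.5023
  Stage 2: F_2 = 10^(1.42/10) = 1.387, G_2 = 10^(13.9/10) = 24.55
  Stage 3: F_3 = 10^(5.50/10) = 3.548, G_3 = 10^(−4.20/10) = 0.3802
Friis cascade:
  F = 1.991 + (1.387 − 1)/0.5023 + (3.548 − 1)/12.33 = 2.967
NF = 10 log₁₀(2.967) = 4.72 dB

4.72 dB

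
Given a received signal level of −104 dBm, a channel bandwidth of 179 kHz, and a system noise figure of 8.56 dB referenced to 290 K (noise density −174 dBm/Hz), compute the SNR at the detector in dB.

Noise floor: N = −174 + 10 log₁₀(B) + NF
10 log₁₀(1.79×10⁵) = 52.53 dB
N = −174 + 52.53 + 8.56 = −112.91 dBm
SNR = P_sig − N = −104 − (−112.91) = 8.91 dB → 8.9 dB

8.9 dB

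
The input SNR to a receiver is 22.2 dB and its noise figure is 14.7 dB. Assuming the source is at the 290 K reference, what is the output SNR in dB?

By definition F = SNR_in/SNR_out, so in dB: SNR_out = SNR_in − NF
SNR_out = 22.2 − 14.7 = 7.5 dB

7.5 dB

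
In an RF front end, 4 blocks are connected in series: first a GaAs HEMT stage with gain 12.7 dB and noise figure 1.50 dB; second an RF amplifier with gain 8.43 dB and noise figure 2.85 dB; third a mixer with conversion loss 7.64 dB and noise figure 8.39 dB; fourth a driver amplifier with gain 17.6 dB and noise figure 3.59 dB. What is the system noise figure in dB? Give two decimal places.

1.95 dB

Convert to linear (a loss of L dB is a gain of −L dB): F_i = 10^(NF_i/10), G_i = 10^(G_i,dB/10)
  Stage 1: F_1 = 10^(1.50/10) = 1.413, G_1 = 10^(12.7/10) = 18.62
  Stage 2: F_2 = 10^(2.85/10) = 1.928, G_2 = 10^(8.43/10) = 6.966
  Stage 3: F_3 = 10^(8.39/10) = 6.902, G_3 = 10^(−7.64/10) = 0.1722
  Stage 4: F_4 = 10^(3.59/10) = 2.286, G_4 = 10^(17.6/10) = 57.54
Friis cascade:
  F = 1.413 + (1.928 − 1)/18.62 + (6.902 − 1)/129.7 + (2.286 − 1)/22.34 = 1.565
NF = 10 log₁₀(1.565) = 1.95 dB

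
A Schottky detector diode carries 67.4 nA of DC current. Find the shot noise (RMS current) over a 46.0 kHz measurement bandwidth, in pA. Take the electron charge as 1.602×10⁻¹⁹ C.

I_n = √(2qI·B)
2qI·B = 2 × 1.602×10⁻¹⁹ × 6.74×10⁻⁸ × 4.60×10⁴ = 9.93×10⁻²² A²
I_n = √(9.93×10⁻²²) = 3.15×10⁻¹¹ A = 31.5 pA

31.5 pA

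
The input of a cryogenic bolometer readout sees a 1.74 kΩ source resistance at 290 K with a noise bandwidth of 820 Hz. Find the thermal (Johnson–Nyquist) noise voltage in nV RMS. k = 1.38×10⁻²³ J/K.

V_n = √(4kTRB)
4kTRB = 4 × 1.38×10⁻²³ × 290 × 1.74×10³ × 8.20×10² = 2.28×10⁻¹⁴ V²
V_n = √(2.28×10⁻¹⁴) = 1.51×10⁻⁷ V = 151 nV

151 nV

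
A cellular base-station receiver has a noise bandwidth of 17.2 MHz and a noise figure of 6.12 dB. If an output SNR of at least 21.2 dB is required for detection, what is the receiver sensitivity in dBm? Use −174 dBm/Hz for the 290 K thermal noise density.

Sensitivity = −174 + 10 log₁₀(B) + NF + SNR_min
= −174 + 72.36 + 6.12 + 21.2
= −74.32 dBm → −74.3 dBm

−74.3 dBm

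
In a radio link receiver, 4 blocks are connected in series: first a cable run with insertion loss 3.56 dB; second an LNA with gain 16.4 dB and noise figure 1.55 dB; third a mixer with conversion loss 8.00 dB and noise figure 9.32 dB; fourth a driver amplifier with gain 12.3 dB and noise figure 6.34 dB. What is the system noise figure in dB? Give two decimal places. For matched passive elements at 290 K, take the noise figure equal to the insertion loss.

6.74 dB

Convert to linear (a loss of L dB is a gain of −L dB): F_i = 10^(NF_i/10), G_i = 10^(G_i,dB/10)
  Stage 1: F_1 = 10^(3.56/10) = 2.270, G_1 = 10^(−3.56/10) = 0.4406
  Stage 2: F_2 = 10^(1.55/10) = 1.429, G_2 = 10^(16.4/10) = 43.65
  Stage 3: F_3 = 10^(9.32/10) = 8.551, G_3 = 10^(−8.00/10) = 0.1585
  Stage 4: F_4 = 10^(6.34/10) = 4.305, G_4 = 10^(12.3/10) = 16.98
Friis cascade:
  F = 2.270 + (1.429 − 1)/0.4406 + (8.551 − 1)/19.23 + (4.305 − 1)/3.048 = 4.720
NF = 10 log₁₀(4.720) = 6.74 dB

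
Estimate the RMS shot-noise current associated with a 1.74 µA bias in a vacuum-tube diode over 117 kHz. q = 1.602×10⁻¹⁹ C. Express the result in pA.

I_n = √(2qI·B)
2qI·B = 2 × 1.602×10⁻¹⁹ × 1.74×10⁻⁶ × 1.17×10⁵ = 6.52×10⁻²⁰ A²
I_n = √(6.52×10⁻²⁰) = 2.55×10⁻¹⁰ A = 255 pA

255 pA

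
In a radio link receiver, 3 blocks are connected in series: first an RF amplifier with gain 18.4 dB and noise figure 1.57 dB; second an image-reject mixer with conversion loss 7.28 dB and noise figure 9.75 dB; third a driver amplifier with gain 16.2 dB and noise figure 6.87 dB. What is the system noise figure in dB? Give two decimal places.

Convert to linear (a loss of L dB is a gain of −L dB): F_i = 10^(NF_i/10), G_i = 10^(G_i,dB/10)
  Stage 1: F_1 = 10^(1.57/10) = 1.435, G_1 = 10^(18.4/10) = 69.18
  Stage 2: F_2 = 10^(9.75/10) = 9.441, G_2 = 10^(−7.28/10) = 0.1871
  Stage 3: F_3 = 10^(6.87/10) = 4.864, G_3 = 10^(16.2/10) = 41.69
Friis cascade:
  F = 1.435 + (9.441 − 1)/69.18 + (4.864 − 1)/12.94 = 1.856
NF = 10 log₁₀(1.856) = 2.69 dB

2.69 dB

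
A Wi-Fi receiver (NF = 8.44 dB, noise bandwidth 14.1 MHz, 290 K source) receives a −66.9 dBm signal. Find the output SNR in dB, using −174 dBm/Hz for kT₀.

Noise floor: N = −174 + 10 log₁₀(B) + NF
10 log₁₀(1.41×10⁷) = 71.49 dB
N = −174 + 71.49 + 8.44 = −94.07 dBm
SNR = P_sig − N = −66.9 − (−94.07) = 27.17 dB → 27.2 dB

27.2 dB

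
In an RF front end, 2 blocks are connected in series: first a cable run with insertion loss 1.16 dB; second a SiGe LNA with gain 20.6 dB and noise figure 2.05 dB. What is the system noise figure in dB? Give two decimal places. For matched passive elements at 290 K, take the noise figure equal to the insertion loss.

Convert to linear (a loss of L dB is a gain of −L dB): F_i = 10^(NF_i/10), G_i = 10^(G_i,dB/10)
  Stage 1: F_1 = 10^(1.16/10) = 1.306, G_1 = 10^(−1.16/10) = 0.7656
  Stage 2: F_2 = 10^(2.05/10) = 1.603, G_2 = 10^(20.6/10) = 114.8
Friis cascade:
  F = 1.306 + (1.603 − 1)/0.7656 = 2.094
NF = 10 log₁₀(2.094) = 3.21 dB

3.21 dB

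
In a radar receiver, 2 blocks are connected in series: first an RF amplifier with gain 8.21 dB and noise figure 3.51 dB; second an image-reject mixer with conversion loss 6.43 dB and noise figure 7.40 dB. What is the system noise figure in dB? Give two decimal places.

4.66 dB

Convert to linear (a loss of L dB is a gain of −L dB): F_i = 10^(NF_i/10), G_i = 10^(G_i,dB/10)
  Stage 1: F_1 = 10^(3.51/10) = 2.244, G_1 = 10^(8.21/10) = 6.622
  Stage 2: F_2 = 10^(7.40/10) = 5.495, G_2 = 10^(−6.43/10) = 0.2275
Friis cascade:
  F = 2.244 + (5.495 − 1)/6.622 = 2.923
NF = 10 log₁₀(2.923) = 4.66 dB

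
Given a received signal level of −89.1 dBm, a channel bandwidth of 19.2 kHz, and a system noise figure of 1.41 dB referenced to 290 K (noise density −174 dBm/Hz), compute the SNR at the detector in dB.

40.7 dB

Noise floor: N = −174 + 10 log₁₀(B) + NF
10 log₁₀(1.92×10⁴) = 42.83 dB
N = −174 + 42.83 + 1.41 = −129.76 dBm
SNR = P_sig − N = −89.1 − (−129.76) = 40.66 dB → 40.7 dB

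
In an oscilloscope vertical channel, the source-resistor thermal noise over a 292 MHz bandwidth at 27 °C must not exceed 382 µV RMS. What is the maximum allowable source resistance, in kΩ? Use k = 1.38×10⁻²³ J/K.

T = 27 °C + 273.15 = 300.15 K
Johnson–Nyquist: V_n = √(4kTRB) ⇒ R = V_n² / (4kTB)
4kTB = 4 × 1.38×10⁻²³ × 300.15 × 2.92×10⁸ = 4.84×10⁻¹²
R = (3.82×10⁻⁴)² / 4.84×10⁻¹² = 3.02×10⁴ Ω = 30.2 kΩ

30.2 kΩ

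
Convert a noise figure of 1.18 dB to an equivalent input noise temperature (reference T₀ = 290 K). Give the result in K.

F = 10^(1.18/10) = 1.3122
T_e = (F − 1)·T₀ = (1.3122 − 1) × 290 = 90.5 K

90.5 K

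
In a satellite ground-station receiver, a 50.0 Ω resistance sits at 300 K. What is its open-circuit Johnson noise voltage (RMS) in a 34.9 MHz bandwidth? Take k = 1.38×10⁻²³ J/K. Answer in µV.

5.38 µV

V_n = √(4kTRB)
4kTRB = 4 × 1.38×10⁻²³ × 300 × 5.00×10¹ × 3.49×10⁷ = 2.89×10⁻¹¹ V²
V_n = √(2.89×10⁻¹¹) = 5.38×10⁻⁶ V = 5.38 µV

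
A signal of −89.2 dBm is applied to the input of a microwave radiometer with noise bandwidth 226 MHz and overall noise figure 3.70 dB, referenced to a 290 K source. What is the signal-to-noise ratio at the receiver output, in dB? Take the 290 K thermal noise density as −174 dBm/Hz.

−2.4 dB

Noise floor: N = −174 + 10 log₁₀(B) + NF
10 log₁₀(2.26×10⁸) = 83.54 dB
N = −174 + 83.54 + 3.70 = −86.76 dBm
SNR = P_sig − N = −89.2 − (−86.76) = −2.44 dB → −2.4 dB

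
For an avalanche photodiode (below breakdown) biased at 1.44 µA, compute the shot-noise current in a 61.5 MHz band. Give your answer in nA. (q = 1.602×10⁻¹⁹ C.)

I_n = √(2qI·B)
2qI·B = 2 × 1.602×10⁻¹⁹ × 1.44×10⁻⁶ × 6.15×10⁷ = 2.84×10⁻¹⁷ A²
I_n = √(2.84×10⁻¹⁷) = 5.33×10⁻⁹ A = 5.33 nA

5.33 nA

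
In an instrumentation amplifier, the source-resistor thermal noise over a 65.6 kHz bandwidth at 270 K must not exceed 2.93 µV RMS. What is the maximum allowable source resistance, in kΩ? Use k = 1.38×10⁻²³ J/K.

Johnson–Nyquist: V_n = √(4kTRB) ⇒ R = V_n² / (4kTB)
4kTB = 4 × 1.38×10⁻²³ × 270 × 6.56×10⁴ = 9.78×10⁻¹⁶
R = (2.93×10⁻⁶)² / 9.78×10⁻¹⁶ = 8.78×10³ Ω = 8.78 kΩ

8.78 kΩ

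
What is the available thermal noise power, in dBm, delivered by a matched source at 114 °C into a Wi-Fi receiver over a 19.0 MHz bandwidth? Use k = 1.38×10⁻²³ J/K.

T = 114 °C + 273.15 = 387.15 K
P_n = kTB = 1.38×10⁻²³ × 387.15 × 1.90×10⁷ = 1.02×10⁻¹³ W
In dBm: 10 log₁₀(1.02×10⁻¹³ / 10⁻³) = −99.9 dBm

−99.9 dBm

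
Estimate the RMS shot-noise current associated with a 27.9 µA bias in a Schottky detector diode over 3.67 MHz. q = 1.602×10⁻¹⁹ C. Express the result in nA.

I_n = √(2qI·B)
2qI·B = 2 × 1.602×10⁻¹⁹ × 2.79×10⁻⁵ × 3.67×10⁶ = 3.28×10⁻¹⁷ A²
I_n = √(3.28×10⁻¹⁷) = 5.73×10⁻⁹ A = 5.73 nA

5.73 nA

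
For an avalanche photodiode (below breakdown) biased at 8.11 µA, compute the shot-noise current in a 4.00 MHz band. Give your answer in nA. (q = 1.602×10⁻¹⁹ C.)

I_n = √(2qI·B)
2qI·B = 2 × 1.602×10⁻¹⁹ × 8.11×10⁻⁶ × 4.00×10⁶ = 1.04×10⁻¹⁷ A²
I_n = √(1.04×10⁻¹⁷) = 3.22×10⁻⁹ A = 3.22 nA

3.22 nA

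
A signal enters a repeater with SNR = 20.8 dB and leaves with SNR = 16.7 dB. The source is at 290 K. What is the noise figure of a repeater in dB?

4.1 dB

NF (dB) = SNR_in(dB) − SNR_out(dB) when the source is at T₀
NF = 20.8 − 16.7 = 4.1 dB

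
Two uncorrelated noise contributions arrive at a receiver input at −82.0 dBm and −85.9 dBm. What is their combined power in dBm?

−80.5 dBm

Convert to linear, add, convert back:
P₁ = 6.31×10⁻¹² W, P₂ = 2.57×10⁻¹² W
P_tot = 8.88×10⁻¹² W → 10 log₁₀(P_tot / 10⁻³) = −80.5 dBm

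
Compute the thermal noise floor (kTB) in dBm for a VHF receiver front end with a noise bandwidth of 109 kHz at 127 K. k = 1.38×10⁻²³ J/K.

P_n = kTB = 1.38×10⁻²³ × 127 × 1.09×10⁵ = 1.91×10⁻¹⁶ W
In dBm: 10 log₁₀(1.91×10⁻¹⁶ / 10⁻³) = −127.2 dBm

−127.2 dBm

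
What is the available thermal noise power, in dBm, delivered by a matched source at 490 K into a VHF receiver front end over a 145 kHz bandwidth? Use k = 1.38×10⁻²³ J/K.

P_n = kTB = 1.38×10⁻²³ × 490 × 1.45×10⁵ = 9.80×10⁻¹⁶ W
In dBm: 10 log₁₀(9.80×10⁻¹⁶ / 10⁻³) = −120.1 dBm

−120.1 dBm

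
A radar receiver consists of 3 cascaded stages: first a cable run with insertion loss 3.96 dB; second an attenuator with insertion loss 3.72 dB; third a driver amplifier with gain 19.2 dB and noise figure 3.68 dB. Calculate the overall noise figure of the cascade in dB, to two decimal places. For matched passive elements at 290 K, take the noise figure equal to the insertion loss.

11.36 dB

Convert to linear (a loss of L dB is a gain of −L dB): F_i = 10^(NF_i/10), G_i = 10^(G_i,dB/10)
  Stage 1: F_1 = 10^(3.96/10) = 2.489, G_1 = 10^(−3.96/10) = 0.4018
  Stage 2: F_2 = 10^(3.72/10) = 2.355, G_2 = 10^(−3.72/10) = 0.4246
  Stage 3: F_3 = 10^(3.68/10) = 2.333, G_3 = 10^(19.2/10) = 83.18
Friis cascade:
  F = 2.489 + (2.355 − 1)/0.4018 + (2.333 − 1)/0.1706 = 13.68
NF = 10 log₁₀(13.68) = 11.36 dB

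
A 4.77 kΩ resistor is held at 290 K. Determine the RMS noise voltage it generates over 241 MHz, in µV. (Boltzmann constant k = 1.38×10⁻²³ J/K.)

136 µV

V_n = √(4kTRB)
4kTRB = 4 × 1.38×10⁻²³ × 290 × 4.77×10³ × 2.41×10⁸ = 1.84×10⁻⁸ V²
V_n = √(1.84×10⁻⁸) = 1.36×10⁻⁴ V = 136 µV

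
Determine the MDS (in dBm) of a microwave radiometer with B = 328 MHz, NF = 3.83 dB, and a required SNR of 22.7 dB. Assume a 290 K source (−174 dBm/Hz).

Sensitivity = −174 + 10 log₁₀(B) + NF + SNR_min
= −174 + 85.16 + 3.83 + 22.7
= −62.31 dBm → −62.3 dBm

−62.3 dBm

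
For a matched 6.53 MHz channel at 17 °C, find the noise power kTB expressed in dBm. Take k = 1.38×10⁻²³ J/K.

−105.8 dBm

T = 17 °C + 273.15 = 290.15 K
P_n = kTB = 1.38×10⁻²³ × 290.15 × 6.53×10⁶ = 2.61×10⁻¹⁴ W
In dBm: 10 log₁₀(2.61×10⁻¹⁴ / 10⁻³) = −105.8 dBm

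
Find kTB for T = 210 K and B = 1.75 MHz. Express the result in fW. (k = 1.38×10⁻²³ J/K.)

P_n = kTB = 1.38×10⁻²³ × 210 × 1.75×10⁶ = 5.07×10⁻¹⁵ W = 5.07 fW

5.07 fW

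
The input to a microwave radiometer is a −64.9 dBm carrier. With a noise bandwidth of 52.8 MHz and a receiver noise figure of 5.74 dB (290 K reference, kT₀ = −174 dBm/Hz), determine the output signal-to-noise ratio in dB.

Noise floor: N = −174 + 10 log₁₀(B) + NF
10 log₁₀(5.28×10⁷) = 77.23 dB
N = −174 + 77.23 + 5.74 = −91.03 dBm
SNR = P_sig − N = −64.9 − (−91.03) = 26.13 dB → 26.1 dB

26.1 dB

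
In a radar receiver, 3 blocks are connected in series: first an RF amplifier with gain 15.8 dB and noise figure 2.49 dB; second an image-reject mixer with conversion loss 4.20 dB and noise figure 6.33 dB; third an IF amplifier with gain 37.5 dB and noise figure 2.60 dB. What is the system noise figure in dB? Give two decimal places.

Convert to linear (a loss of L dB is a gain of −L dB): F_i = 10^(NF_i/10), G_i = 10^(G_i,dB/10)
  Stage 1: F_1 = 10^(2.49/10) = 1.774, G_1 = 10^(15.8/10) = 38.02
  Stage 2: F_2 = 10^(6.33/10) = 4.295, G_2 = 10^(−4.20/10) = 0.3802
  Stage 3: F_3 = 10^(2.60/10) = 1.820, G_3 = 10^(37.5/10) = 5623
Friis cascade:
  F = 1.774 + (4.295 − 1)/38.02 + (1.820 − 1)/14.45 = 1.918
NF = 10 log₁₀(1.918) = 2.83 dB

2.83 dB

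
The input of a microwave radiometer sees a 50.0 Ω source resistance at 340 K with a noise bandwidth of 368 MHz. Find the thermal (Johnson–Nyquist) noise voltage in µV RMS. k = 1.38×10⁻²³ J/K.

18.6 µV

V_n = √(4kTRB)
4kTRB = 4 × 1.38×10⁻²³ × 340 × 5.00×10¹ × 3.68×10⁸ = 3.45×10⁻¹⁰ V²
V_n = √(3.45×10⁻¹⁰) = 1.86×10⁻⁵ V = 18.6 µV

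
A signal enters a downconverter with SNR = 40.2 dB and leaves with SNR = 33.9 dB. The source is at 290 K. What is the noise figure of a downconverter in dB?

NF (dB) = SNR_in(dB) − SNR_out(dB) when the source is at T₀
NF = 40.2 − 33.9 = 6.3 dB

6.3 dB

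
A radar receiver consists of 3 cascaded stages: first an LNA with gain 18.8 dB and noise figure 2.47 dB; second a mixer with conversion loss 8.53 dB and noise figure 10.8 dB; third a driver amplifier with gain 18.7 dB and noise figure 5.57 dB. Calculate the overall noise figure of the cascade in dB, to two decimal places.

3.34 dB

Convert to linear (a loss of L dB is a gain of −L dB): F_i = 10^(NF_i/10), G_i = 10^(G_i,dB/10)
  Stage 1: F_1 = 10^(2.47/10) = 1.766, G_1 = 10^(18.8/10) = 75.86
  Stage 2: F_2 = 10^(10.8/10) = 12.02, G_2 = 10^(−8.53/10) = 0.1403
  Stage 3: F_3 = 10^(5.57/10) = 3.606, G_3 = 10^(18.7/10) = 74.13
Friis cascade:
  F = 1.766 + (12.02 − 1)/75.86 + (3.606 − 1)/10.64 = 2.156
NF = 10 log₁₀(2.156) = 3.34 dB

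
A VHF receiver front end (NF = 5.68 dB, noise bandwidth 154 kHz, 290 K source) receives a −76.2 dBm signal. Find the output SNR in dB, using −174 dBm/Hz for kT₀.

Noise floor: N = −174 + 10 log₁₀(B) + NF
10 log₁₀(1.54×10⁵) = 51.88 dB
N = −174 + 51.88 + 5.68 = −116.44 dBm
SNR = P_sig − N = −76.2 − (−116.44) = 40.24 dB → 40.2 dB

40.2 dB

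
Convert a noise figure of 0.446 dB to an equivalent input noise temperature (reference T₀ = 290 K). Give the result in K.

31.4 K

F = 10^(0.446/10) = 1.10815
T_e = (F − 1)·T₀ = (1.10815 − 1) × 290 = 31.4 K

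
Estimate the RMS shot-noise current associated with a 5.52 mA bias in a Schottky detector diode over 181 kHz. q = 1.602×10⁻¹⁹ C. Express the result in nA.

17.9 nA

I_n = √(2qI·B)
2qI·B = 2 × 1.602×10⁻¹⁹ × 5.52×10⁻³ × 1.81×10⁵ = 3.20×10⁻¹⁶ A²
I_n = √(3.20×10⁻¹⁶) = 1.79×10⁻⁸ A = 17.9 nA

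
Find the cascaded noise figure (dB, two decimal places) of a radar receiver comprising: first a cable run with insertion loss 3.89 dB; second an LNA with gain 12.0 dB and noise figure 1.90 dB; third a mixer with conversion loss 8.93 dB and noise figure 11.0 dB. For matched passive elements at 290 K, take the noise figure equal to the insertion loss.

7.47 dB

Convert to linear (a loss of L dB is a gain of −L dB): F_i = 10^(NF_i/10), G_i = 10^(G_i,dB/10)
  Stage 1: F_1 = 10^(3.89/10) = 2.449, G_1 = 10^(−3.89/10) = 0.4083
  Stage 2: F_2 = 10^(1.90/10) = 1.549, G_2 = 10^(12.0/10) = 15.85
  Stage 3: F_3 = 10^(11.0/10) = 12.59, G_3 = 10^(−8.93/10) = 0.1279
Friis cascade:
  F = 2.449 + (1.549 − 1)/0.4083 + (12.59 − 1)/6.471 = 5.584
NF = 10 log₁₀(5.584) = 7.47 dB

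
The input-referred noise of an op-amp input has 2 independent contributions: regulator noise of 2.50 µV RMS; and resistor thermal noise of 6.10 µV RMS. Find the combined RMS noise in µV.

6.59 µV

Uncorrelated sources add in power (mean-square): V_tot = √(ΣV_i²)
V_tot = √[(2.50×10⁻⁶)² + (6.10×10⁻⁶)²] = 6.59×10⁻⁶ V = 6.59 µV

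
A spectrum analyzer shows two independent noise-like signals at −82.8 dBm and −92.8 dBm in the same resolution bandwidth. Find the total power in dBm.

−82.4 dBm

Convert to linear, add, convert back:
P₁ = 5.25×10⁻¹² W, P₂ = 5.25×10⁻¹³ W
P_tot = 5.77×10⁻¹² W → 10 log₁₀(P_tot / 10⁻³) = −82.4 dBm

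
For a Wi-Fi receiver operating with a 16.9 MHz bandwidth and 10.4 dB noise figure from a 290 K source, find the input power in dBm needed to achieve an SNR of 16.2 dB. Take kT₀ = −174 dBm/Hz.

−75.1 dBm

Sensitivity = −174 + 10 log₁₀(B) + NF + SNR_min
= −174 + 72.28 + 10.4 + 16.2
= −75.12 dBm → −75.1 dBm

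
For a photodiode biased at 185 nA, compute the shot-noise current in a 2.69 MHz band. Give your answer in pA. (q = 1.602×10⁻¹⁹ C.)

I_n = √(2qI·B)
2qI·B = 2 × 1.602×10⁻¹⁹ × 1.85×10⁻⁷ × 2.69×10⁶ = 1.59×10⁻¹⁹ A²
I_n = √(1.59×10⁻¹⁹) = 3.99×10⁻¹⁰ A = 399 pA

399 pA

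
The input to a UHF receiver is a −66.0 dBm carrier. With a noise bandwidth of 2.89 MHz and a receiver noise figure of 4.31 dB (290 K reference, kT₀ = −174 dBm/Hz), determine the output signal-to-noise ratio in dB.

39.1 dB

Noise floor: N = −174 + 10 log₁₀(B) + NF
10 log₁₀(2.89×10⁶) = 64.61 dB
N = −174 + 64.61 + 4.31 = −105.08 dBm
SNR = P_sig − N = −66.0 − (−105.08) = 39.08 dB → 39.1 dB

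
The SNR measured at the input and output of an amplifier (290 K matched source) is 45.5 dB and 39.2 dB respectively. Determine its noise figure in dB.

6.3 dB

NF (dB) = SNR_in(dB) − SNR_out(dB) when the source is at T₀
NF = 45.5 − 39.2 = 6.3 dB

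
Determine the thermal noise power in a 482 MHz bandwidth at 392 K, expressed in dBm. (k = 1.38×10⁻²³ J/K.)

P_n = kTB = 1.38×10⁻²³ × 392 × 4.82×10⁸ = 2.61×10⁻¹² W
In dBm: 10 log₁₀(2.61×10⁻¹² / 10⁻³) = −85.8 dBm

−85.8 dBm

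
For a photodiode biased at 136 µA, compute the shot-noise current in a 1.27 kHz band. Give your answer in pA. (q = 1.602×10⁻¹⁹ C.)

I_n = √(2qI·B)
2qI·B = 2 × 1.602×10⁻¹⁹ × 1.36×10⁻⁴ × 1.27×10³ = 5.53×10⁻²⁰ A²
I_n = √(5.53×10⁻²⁰) = 2.35×10⁻¹⁰ A = 235 pA

235 pA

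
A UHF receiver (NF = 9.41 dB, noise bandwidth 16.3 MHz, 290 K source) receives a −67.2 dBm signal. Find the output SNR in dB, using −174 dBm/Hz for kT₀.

Noise floor: N = −174 + 10 log₁₀(B) + NF
10 log₁₀(1.63×10⁷) = 72.12 dB
N = −174 + 72.12 + 9.41 = −92.47 dBm
SNR = P_sig − N = −67.2 − (−92.47) = 25.27 dB → 25.3 dB

25.3 dB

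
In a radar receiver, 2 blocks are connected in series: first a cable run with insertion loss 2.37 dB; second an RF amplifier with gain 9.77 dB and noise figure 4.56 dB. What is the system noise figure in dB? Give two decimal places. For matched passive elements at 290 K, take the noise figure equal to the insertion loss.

6.93 dB

Convert to linear (a loss of L dB is a gain of −L dB): F_i = 10^(NF_i/10), G_i = 10^(G_i,dB/10)
  Stage 1: F_1 = 10^(2.37/10) = 1.726, G_1 = 10^(−2.37/10) = 0.5794
  Stage 2: F_2 = 10^(4.56/10) = 2.858, G_2 = 10^(9.77/10) = 9.484
Friis cascade:
  F = 1.726 + (2.858 − 1)/0.5794 = 4.932
NF = 10 log₁₀(4.932) = 6.93 dB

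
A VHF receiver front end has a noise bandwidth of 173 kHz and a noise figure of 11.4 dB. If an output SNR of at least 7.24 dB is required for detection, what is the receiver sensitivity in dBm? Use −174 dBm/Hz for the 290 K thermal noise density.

Sensitivity = −174 + 10 log₁₀(B) + NF + SNR_min
= −174 + 52.38 + 11.4 + 7.24
= −102.98 dBm → −103.0 dBm

−103.0 dBm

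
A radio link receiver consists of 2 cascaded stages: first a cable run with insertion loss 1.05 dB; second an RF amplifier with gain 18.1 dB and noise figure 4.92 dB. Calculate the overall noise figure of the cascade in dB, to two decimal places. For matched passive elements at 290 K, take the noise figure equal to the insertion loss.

5.97 dB

Convert to linear (a loss of L dB is a gain of −L dB): F_i = 10^(NF_i/10), G_i = 10^(G_i,dB/10)
  Stage 1: F_1 = 10^(1.05/10) = 1.274, G_1 = 10^(−1.05/10) = 0.7852
  Stage 2: F_2 = 10^(4.92/10) = 3.105, G_2 = 10^(18.1/10) = 64.57
Friis cascade:
  F = 1.274 + (3.105 − 1)/0.7852 = 3.954
NF = 10 log₁₀(3.954) = 5.97 dB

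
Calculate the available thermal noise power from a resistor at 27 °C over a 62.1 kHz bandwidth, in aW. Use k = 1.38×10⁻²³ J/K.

T = 27 °C + 273.15 = 300.15 K
P_n = kTB = 1.38×10⁻²³ × 300.15 × 6.21×10⁴ = 2.57×10⁻¹⁶ W = 257 aW

257 aW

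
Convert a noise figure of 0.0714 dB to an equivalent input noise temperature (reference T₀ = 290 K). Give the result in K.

F = 10^(0.0714/10) = 1.01658
T_e = (F − 1)·T₀ = (1.01658 − 1) × 290 = 4.81 K

4.81 K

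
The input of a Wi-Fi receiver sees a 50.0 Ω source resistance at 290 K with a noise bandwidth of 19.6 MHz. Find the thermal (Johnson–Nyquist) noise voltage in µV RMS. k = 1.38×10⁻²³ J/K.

V_n = √(4kTRB)
4kTRB = 4 × 1.38×10⁻²³ × 290 × 5.00×10¹ × 1.96×10⁷ = 1.57×10⁻¹¹ V²
V_n = √(1.57×10⁻¹¹) = 3.96×10⁻⁶ V = 3.96 µV

3.96 µV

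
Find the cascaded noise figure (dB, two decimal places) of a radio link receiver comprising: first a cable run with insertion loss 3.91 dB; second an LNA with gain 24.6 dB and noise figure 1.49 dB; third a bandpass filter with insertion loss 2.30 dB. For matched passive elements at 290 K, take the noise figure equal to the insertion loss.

Convert to linear (a loss of L dB is a gain of −L dB): F_i = 10^(NF_i/10), G_i = 10^(G_i,dB/10)
  Stage 1: F_1 = 10^(3.91/10) = 2.460, G_1 = 10^(−3.91/10) = 0.4064
  Stage 2: F_2 = 10^(1.49/10) = 1.409, G_2 = 10^(24.6/10) = 288.4
  Stage 3: F_3 = 10^(2.30/10) = 1.698, G_3 = 10^(−2.30/10) = 0.5888
Friis cascade:
  F = 2.460 + (1.409 − 1)/0.4064 + (1.698 − 1)/117.2 = 3.473
NF = 10 log₁₀(3.473) = 5.41 dB

5.41 dB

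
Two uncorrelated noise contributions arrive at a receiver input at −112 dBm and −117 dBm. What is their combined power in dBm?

Convert to linear, add, convert back:
P₁ = 6.31×10⁻¹⁵ W, P₂ = 2.00×10⁻¹⁵ W
P_tot = 8.30×10⁻¹⁵ W → 10 log₁₀(P_tot / 10⁻³) = −110.8 dBm

−110.8 dBm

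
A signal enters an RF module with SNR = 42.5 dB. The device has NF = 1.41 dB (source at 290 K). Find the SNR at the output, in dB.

By definition F = SNR_in/SNR_out, so in dB: SNR_out = SNR_in − NF
SNR_out = 42.5 − 1.41 = 41.09 dB

41.09 dB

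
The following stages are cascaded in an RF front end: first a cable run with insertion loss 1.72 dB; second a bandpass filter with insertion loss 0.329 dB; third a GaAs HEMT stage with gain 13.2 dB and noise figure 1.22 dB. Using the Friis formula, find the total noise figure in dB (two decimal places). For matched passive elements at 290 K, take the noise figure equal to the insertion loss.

Convert to linear (a loss of L dB is a gain of −L dB): F_i = 10^(NF_i/10), G_i = 10^(G_i,dB/10)
  Stage 1: F_1 = 10^(1.72/10) = 1.486, G_1 = 10^(−1.72/10) = 0.6730
  Stage 2: F_2 = 10^(0.329/10) = 1.079, G_2 = 10^(−0.329/10) = 0.9270
  Stage 3: F_3 = 10^(1.22/10) = 1.324, G_3 = 10^(13.2/10) = 20.89
Friis cascade:
  F = 1.486 + (1.079 − 1)/0.6730 + (1.324 − 1)/0.6239 = 2.123
NF = 10 log₁₀(2.123) = 3.27 dB

3.27 dB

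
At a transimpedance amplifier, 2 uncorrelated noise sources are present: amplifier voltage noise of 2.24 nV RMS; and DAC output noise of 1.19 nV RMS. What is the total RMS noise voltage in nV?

2.54 nV

Uncorrelated sources add in power (mean-square): V_tot = √(ΣV_i²)
V_tot = √[(2.24×10⁻⁹)² + (1.19×10⁻⁹)²] = 2.54×10⁻⁹ V = 2.54 nV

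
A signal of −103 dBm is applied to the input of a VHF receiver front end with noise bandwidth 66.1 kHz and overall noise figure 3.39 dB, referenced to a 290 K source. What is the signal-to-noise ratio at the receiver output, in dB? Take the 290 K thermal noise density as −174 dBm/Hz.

Noise floor: N = −174 + 10 log₁₀(B) + NF
10 log₁₀(6.61×10⁴) = 48.2 dB
N = −174 + 48.2 + 3.39 = −122.41 dBm
SNR = P_sig − N = −103 − (−122.41) = 19.41 dB → 19.4 dB

19.4 dB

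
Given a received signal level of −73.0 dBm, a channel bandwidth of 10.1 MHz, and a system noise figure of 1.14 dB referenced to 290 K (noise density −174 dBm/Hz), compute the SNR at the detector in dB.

29.8 dB

Noise floor: N = −174 + 10 log₁₀(B) + NF
10 log₁₀(1.01×10⁷) = 70.04 dB
N = −174 + 70.04 + 1.14 = −102.82 dBm
SNR = P_sig − N = −73.0 − (−102.82) = 29.82 dB → 29.8 dB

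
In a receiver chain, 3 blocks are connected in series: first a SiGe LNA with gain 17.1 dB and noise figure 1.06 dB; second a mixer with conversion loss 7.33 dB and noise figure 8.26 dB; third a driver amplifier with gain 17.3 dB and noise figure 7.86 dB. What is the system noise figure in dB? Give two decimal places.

2.85 dB

Convert to linear (a loss of L dB is a gain of −L dB): F_i = 10^(NF_i/10), G_i = 10^(G_i,dB/10)
  Stage 1: F_1 = 10^(1.06/10) = 1.276, G_1 = 10^(17.1/10) = 51.29
  Stage 2: F_2 = 10^(8.26/10) = 6.699, G_2 = 10^(−7.33/10) = 0.1849
  Stage 3: F_3 = 10^(7.86/10) = 6.109, G_3 = 10^(17.3/10) = 53.70
Friis cascade:
  F = 1.276 + (6.699 − 1)/51.29 + (6.109 − 1)/9.484 = 1.926
NF = 10 log₁₀(1.926) = 2.85 dB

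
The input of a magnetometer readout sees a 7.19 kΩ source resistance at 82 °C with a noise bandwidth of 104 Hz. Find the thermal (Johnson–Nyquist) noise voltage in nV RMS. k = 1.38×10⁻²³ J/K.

T = 82 °C + 273.15 = 355.15 K
V_n = √(4kTRB)
4kTRB = 4 × 1.38×10⁻²³ × 355.15 × 7.19×10³ × 1.04×10² = 1.47×10⁻¹⁴ V²
V_n = √(1.47×10⁻¹⁴) = 1.21×10⁻⁷ V = 121 nV

121 nV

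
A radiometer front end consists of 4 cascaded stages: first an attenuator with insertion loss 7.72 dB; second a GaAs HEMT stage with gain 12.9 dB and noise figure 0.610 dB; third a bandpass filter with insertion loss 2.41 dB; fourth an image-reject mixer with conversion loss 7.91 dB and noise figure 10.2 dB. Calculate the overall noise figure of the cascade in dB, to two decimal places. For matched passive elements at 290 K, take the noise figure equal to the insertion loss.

10.81 dB

Convert to linear (a loss of L dB is a gain of −L dB): F_i = 10^(NF_i/10), G_i = 10^(G_i,dB/10)
  Stage 1: F_1 = 10^(7.72/10) = 5.916, G_1 = 10^(−7.72/10) = 0.1690
  Stage 2: F_2 = 10^(0.610/10) = 1.151, G_2 = 10^(12.9/10) = 19.50
  Stage 3: F_3 = 10^(2.41/10) = 1.742, G_3 = 10^(−2.41/10) = 0.5741
  Stage 4: F_4 = 10^(10.2/10) = 10.47, G_4 = 10^(−7.91/10) = 0.1618
Friis cascade:
  F = 5.916 + (1.151 − 1)/0.1690 + (1.742 − 1)/3.296 + (10.47 − 1)/1.892 = 12.04
NF = 10 log₁₀(12.04) = 10.81 dB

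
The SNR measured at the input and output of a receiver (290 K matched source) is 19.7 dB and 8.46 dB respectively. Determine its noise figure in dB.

NF (dB) = SNR_in(dB) − SNR_out(dB) when the source is at T₀
NF = 19.7 − 8.46 = 11.24 dB

11.24 dB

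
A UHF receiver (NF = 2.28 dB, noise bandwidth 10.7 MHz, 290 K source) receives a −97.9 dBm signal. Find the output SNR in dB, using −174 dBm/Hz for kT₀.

3.5 dB

Noise floor: N = −174 + 10 log₁₀(B) + NF
10 log₁₀(1.07×10⁷) = 70.29 dB
N = −174 + 70.29 + 2.28 = −101.43 dBm
SNR = P_sig − N = −97.9 − (−101.43) = 3.53 dB → 3.5 dB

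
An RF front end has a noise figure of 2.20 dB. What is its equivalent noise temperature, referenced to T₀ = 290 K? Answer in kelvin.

191 K

F = 10^(2.20/10) = 1.65959
T_e = (F − 1)·T₀ = (1.65959 − 1) × 290 = 191 K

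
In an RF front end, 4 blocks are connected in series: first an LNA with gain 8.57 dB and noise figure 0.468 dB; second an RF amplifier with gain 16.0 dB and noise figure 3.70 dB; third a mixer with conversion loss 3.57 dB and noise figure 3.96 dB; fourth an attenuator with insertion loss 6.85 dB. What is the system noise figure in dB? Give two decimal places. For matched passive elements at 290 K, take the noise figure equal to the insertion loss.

1.26 dB

Convert to linear (a loss of L dB is a gain of −L dB): F_i = 10^(NF_i/10), G_i = 10^(G_i,dB/10)
  Stage 1: F_1 = 10^(0.468/10) = 1.114, G_1 = 10^(8.57/10) = 7.194
  Stage 2: F_2 = 10^(3.70/10) = 2.344, G_2 = 10^(16.0/10) = 39.81
  Stage 3: F_3 = 10^(3.96/10) = 2.489, G_3 = 10^(−3.57/10) = 0.4395
  Stage 4: F_4 = 10^(6.85/10) = 4.842, G_4 = 10^(−6.85/10) = 0.2065
Friis cascade:
  F = 1.114 + (2.344 − 1)/7.194 + (2.489 − 1)/286.4 + (4.842 − 1)/125.9 = 1.336
NF = 10 log₁₀(1.336) = 1.26 dB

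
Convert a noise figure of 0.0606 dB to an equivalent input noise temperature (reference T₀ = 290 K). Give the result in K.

F = 10^(0.0606/10) = 1.01405
T_e = (F − 1)·T₀ = (1.01405 − 1) × 290 = 4.07 K

4.07 K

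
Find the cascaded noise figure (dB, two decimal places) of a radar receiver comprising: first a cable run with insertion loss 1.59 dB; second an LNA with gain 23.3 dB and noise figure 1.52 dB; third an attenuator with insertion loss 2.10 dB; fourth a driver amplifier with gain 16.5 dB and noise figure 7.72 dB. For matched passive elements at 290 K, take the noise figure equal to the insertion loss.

3.23 dB

Convert to linear (a loss of L dB is a gain of −L dB): F_i = 10^(NF_i/10), G_i = 10^(G_i,dB/10)
  Stage 1: F_1 = 10^(1.59/10) = 1.442, G_1 = 10^(−1.59/10) = 0.6934
  Stage 2: F_2 = 10^(1.52/10) = 1.419, G_2 = 10^(23.3/10) = 213.8
  Stage 3: F_3 = 10^(2.10/10) = 1.622, G_3 = 10^(−2.10/10) = 0.6166
  Stage 4: F_4 = 10^(7.72/10) = 5.916, G_4 = 10^(16.5/10) = 44.67
Friis cascade:
  F = 1.442 + (1.419 − 1)/0.6934 + (1.622 − 1)/148.3 + (5.916 − 1)/91.41 = 2.104
NF = 10 log₁₀(2.104) = 3.23 dB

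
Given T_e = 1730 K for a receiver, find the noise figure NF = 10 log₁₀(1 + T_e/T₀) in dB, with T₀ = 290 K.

F = 1 + T_e/T₀ = 1 + 1730/290 = 6.96552
NF = 10 log₁₀(6.96552) = 8.43 dB

8.43 dB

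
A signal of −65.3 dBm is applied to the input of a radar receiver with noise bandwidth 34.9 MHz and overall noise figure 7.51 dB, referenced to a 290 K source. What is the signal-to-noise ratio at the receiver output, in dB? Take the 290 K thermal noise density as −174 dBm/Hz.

Noise floor: N = −174 + 10 log₁₀(B) + NF
10 log₁₀(3.49×10⁷) = 75.43 dB
N = −174 + 75.43 + 7.51 = −91.06 dBm
SNR = P_sig − N = −65.3 − (−91.06) = 25.76 dB → 25.8 dB

25.8 dB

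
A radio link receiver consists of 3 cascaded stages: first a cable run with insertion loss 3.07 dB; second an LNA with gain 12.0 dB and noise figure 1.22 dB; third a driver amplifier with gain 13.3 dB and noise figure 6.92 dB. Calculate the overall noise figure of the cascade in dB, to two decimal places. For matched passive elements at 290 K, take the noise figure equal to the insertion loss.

Convert to linear (a loss of L dB is a gain of −L dB): F_i = 10^(NF_i/10), G_i = 10^(G_i,dB/10)
  Stage 1: F_1 = 10^(3.07/10) = 2.028, G_1 = 10^(−3.07/10) = 0.4932
  Stage 2: F_2 = 10^(1.22/10) = 1.324, G_2 = 10^(12.0/10) = 15.85
  Stage 3: F_3 = 10^(6.92/10) = 4.920, G_3 = 10^(13.3/10) = 21.38
Friis cascade:
  F = 2.028 + (1.324 − 1)/0.4932 + (4.920 − 1)/7.816 = 3.187
NF = 10 log₁₀(3.187) = 5.03 dB

5.03 dB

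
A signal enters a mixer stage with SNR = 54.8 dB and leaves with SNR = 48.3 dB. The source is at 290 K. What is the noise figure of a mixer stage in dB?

6.5 dB

NF (dB) = SNR_in(dB) − SNR_out(dB) when the source is at T₀
NF = 54.8 − 48.3 = 6.5 dB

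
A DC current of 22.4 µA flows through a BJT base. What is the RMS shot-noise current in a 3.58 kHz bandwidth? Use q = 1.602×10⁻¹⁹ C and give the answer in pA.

I_n = √(2qI·B)
2qI·B = 2 × 1.602×10⁻¹⁹ × 2.24×10⁻⁵ × 3.58×10³ = 2.57×10⁻²⁰ A²
I_n = √(2.57×10⁻²⁰) = 1.60×10⁻¹⁰ A = 160 pA

160 pA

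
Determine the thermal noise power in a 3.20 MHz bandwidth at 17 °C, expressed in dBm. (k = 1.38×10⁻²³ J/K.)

−108.9 dBm

T = 17 °C + 273.15 = 290.15 K
P_n = kTB = 1.38×10⁻²³ × 290.15 × 3.20×10⁶ = 1.28×10⁻¹⁴ W
In dBm: 10 log₁₀(1.28×10⁻¹⁴ / 10⁻³) = −108.9 dBm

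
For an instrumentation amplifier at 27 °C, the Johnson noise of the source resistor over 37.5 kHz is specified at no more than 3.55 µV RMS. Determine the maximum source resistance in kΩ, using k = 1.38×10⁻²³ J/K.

T = 27 °C + 273.15 = 300.15 K
Johnson–Nyquist: V_n = √(4kTRB) ⇒ R = V_n² / (4kTB)
4kTB = 4 × 1.38×10⁻²³ × 300.15 × 3.75×10⁴ = 6.21×10⁻¹⁶
R = (3.55×10⁻⁶)² / 6.21×10⁻¹⁶ = 2.03×10⁴ Ω = 20.3 kΩ

20.3 kΩ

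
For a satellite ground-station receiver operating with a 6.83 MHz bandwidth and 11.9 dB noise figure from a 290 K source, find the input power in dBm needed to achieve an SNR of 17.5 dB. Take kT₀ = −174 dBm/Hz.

Sensitivity = −174 + 10 log₁₀(B) + NF + SNR_min
= −174 + 68.34 + 11.9 + 17.5
= −76.26 dBm → −76.3 dBm

−76.3 dBm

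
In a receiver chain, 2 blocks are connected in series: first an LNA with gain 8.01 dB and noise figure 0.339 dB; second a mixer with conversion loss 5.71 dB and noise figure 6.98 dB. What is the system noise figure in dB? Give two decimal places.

2.33 dB

Convert to linear (a loss of L dB is a gain of −L dB): F_i = 10^(NF_i/10), G_i = 10^(G_i,dB/10)
  Stage 1: F_1 = 10^(0.339/10) = 1.081, G_1 = 10^(8.01/10) = 6.324
  Stage 2: F_2 = 10^(6.98/10) = 4.989, G_2 = 10^(−5.71/10) = 0.2685
Friis cascade:
  F = 1.081 + (4.989 − 1)/6.324 = 1.712
NF = 10 log₁₀(1.712) = 2.33 dB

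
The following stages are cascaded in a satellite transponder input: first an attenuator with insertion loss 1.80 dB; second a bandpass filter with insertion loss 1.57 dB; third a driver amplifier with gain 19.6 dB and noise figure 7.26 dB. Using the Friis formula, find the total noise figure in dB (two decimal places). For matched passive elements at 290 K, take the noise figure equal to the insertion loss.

10.63 dB

Convert to linear (a loss of L dB is a gain of −L dB): F_i = 10^(NF_i/10), G_i = 10^(G_i,dB/10)
  Stage 1: F_1 = 10^(1.80/10) = 1.514, G_1 = 10^(−1.80/10) = 0.6607
  Stage 2: F_2 = 10^(1.57/10) = 1.435, G_2 = 10^(−1.57/10) = 0.6966
  Stage 3: F_3 = 10^(7.26/10) = 5.321, G_3 = 10^(19.6/10) = 91.20
Friis cascade:
  F = 1.514 + (1.435 − 1)/0.6607 + (5.321 − 1)/0.4603 = 11.56
NF = 10 log₁₀(11.56) = 10.63 dB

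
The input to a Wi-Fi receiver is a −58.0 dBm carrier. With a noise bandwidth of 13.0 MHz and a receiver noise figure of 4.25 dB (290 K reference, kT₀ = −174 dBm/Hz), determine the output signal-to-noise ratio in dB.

40.6 dB

Noise floor: N = −174 + 10 log₁₀(B) + NF
10 log₁₀(1.30×10⁷) = 71.14 dB
N = −174 + 71.14 + 4.25 = −98.61 dBm
SNR = P_sig − N = −58.0 − (−98.61) = 40.61 dB → 40.6 dB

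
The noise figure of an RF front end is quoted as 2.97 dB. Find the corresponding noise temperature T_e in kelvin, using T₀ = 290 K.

285 K

F = 10^(2.97/10) = 1.98153
T_e = (F − 1)·T₀ = (1.98153 − 1) × 290 = 285 K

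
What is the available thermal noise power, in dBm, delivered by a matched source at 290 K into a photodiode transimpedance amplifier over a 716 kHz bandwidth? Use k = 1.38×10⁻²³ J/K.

−115.4 dBm

P_n = kTB = 1.38×10⁻²³ × 290 × 7.16×10⁵ = 2.87×10⁻¹⁵ W
In dBm: 10 log₁₀(2.87×10⁻¹⁵ / 10⁻³) = −115.4 dBm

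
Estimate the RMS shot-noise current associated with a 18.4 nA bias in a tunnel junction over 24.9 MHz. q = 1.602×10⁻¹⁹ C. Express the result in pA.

383 pA

I_n = √(2qI·B)
2qI·B = 2 × 1.602×10⁻¹⁹ × 1.84×10⁻⁸ × 2.49×10⁷ = 1.47×10⁻¹⁹ A²
I_n = √(1.47×10⁻¹⁹) = 3.83×10⁻¹⁰ A = 383 pA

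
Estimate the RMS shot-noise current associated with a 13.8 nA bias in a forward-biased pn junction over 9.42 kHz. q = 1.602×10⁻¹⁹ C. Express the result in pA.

I_n = √(2qI·B)
2qI·B = 2 × 1.602×10⁻¹⁹ × 1.38×10⁻⁸ × 9.42×10³ = 4.17×10⁻²³ A²
I_n = √(4.17×10⁻²³) = 6.45×10⁻¹² A = 6.45 pA

6.45 pA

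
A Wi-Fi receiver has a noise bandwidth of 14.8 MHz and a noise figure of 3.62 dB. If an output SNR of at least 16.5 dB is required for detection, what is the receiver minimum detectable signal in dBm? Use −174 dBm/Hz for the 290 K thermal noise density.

−82.2 dBm

Sensitivity = −174 + 10 log₁₀(B) + NF + SNR_min
= −174 + 71.7 + 3.62 + 16.5
= −82.18 dBm → −82.2 dBm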